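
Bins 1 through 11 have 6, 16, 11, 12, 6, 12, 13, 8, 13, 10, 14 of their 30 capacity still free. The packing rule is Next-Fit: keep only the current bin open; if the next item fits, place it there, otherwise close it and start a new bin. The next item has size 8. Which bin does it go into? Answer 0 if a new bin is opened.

Next-Fit only looks at bin 11, which has 14 free.
8 fits there.

11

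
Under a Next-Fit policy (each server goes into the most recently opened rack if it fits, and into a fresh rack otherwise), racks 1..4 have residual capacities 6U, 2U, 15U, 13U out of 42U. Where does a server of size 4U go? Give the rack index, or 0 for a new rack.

4

Next-Fit only looks at rack 4, which has 13U free.
4U fits there.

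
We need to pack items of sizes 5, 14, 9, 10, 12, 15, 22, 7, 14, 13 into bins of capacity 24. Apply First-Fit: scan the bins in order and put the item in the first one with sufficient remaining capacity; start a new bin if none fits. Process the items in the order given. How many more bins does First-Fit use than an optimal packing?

1

First-Fit: [5,14] [9,10] [12,7] [15] [22] [14] [13] → 7 bins.
Total size 121; any packing needs at least ⌈121/24⌉ = 6 bins.
An optimal packing achieves that bound: [22] [15,9] [14,10] [14,7] [13,5] [12] → 6 bins.
Excess: 7 − 6 = 1.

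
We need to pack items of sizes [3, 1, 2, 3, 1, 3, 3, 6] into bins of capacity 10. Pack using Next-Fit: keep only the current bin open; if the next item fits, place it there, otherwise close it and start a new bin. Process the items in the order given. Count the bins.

3 bins

3 → bin 1 (remaining 7)
1 → bin 1 (remaining 6)
2 → bin 1 (remaining 4)
3 → bin 1 (remaining 1)
1 → bin 1 (remaining 0)
3 → bin 2 (remaining 7)
3 → bin 2 (remaining 4)
6 → bin 3 (remaining 4)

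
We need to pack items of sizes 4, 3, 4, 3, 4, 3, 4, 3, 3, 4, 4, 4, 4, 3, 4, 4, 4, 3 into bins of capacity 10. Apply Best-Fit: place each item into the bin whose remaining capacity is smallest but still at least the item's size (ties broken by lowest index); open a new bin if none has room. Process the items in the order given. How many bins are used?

4 → bin 1 (remaining 6)
3 → bin 1 (remaining 3)
4 → bin 2 (remaining 6)
3 → bin 1 (remaining 0)
4 → bin 2 (remaining 2)
3 → bin 3 (remaining 7)
4 → bin 3 (remaining 3)
3 → bin 3 (remaining 0)
3 → bin 4 (remaining 7)
4 → bin 4 (remaining 3)
4 → bin 5 (remaining 6)
4 → bin 5 (remaining 2)
4 → bin 6 (remaining 6)
3 → bin 4 (remaining 0)
4 → bin 6 (remaining 2)
4 → bin 7 (remaining 6)
4 → bin 7 (remaining 2)
3 → bin 8 (remaining 7)

8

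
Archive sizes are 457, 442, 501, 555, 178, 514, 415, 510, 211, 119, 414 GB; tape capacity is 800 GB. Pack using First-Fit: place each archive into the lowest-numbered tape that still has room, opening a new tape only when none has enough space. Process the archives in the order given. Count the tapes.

Put 457 GB in tape 1; 343 GB remain.
Put 442 GB in tape 2; 358 GB remain.
Put 501 GB in tape 3; 299 GB remain.
Put 555 GB in tape 4; 245 GB remain.
Put 178 GB in tape 1; 165 GB remain.
Put 514 GB in tape 5; 286 GB remain.
Put 415 GB in tape 6; 385 GB remain.
Put 510 GB in tape 7; 290 GB remain.
Put 211 GB in tape 2; 147 GB remain.
Put 119 GB in tape 1; 46 GB remain.
Put 414 GB in tape 8; 386 GB remain.
Final tapes: [457,178,119] [442,211] [501] [555] [514] [415] [510] [414].

8 tapes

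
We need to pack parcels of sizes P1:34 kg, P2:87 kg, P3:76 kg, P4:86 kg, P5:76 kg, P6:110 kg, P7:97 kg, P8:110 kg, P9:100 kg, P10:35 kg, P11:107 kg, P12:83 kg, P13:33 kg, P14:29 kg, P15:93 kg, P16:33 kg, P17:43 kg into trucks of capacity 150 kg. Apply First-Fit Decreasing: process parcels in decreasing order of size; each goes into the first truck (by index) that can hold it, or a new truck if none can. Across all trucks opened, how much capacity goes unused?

418

Sorted descending: 110, 110, 107, 100, 97, 93, 87, 86, 83, 76, 76, 43, 35, 34, 33, 33, 29.
110 kg → truck 1 (remaining 40 kg)
110 kg → truck 2 (remaining 40 kg)
107 kg → truck 3 (remaining 43 kg)
100 kg → truck 4 (remaining 50 kg)
97 kg → truck 5 (remaining 53 kg)
93 kg → truck 6 (remaining 57 kg)
87 kg → truck 7 (remaining 63 kg)
86 kg → truck 8 (remaining 64 kg)
83 kg → truck 9 (remaining 67 kg)
76 kg → truck 10 (remaining 74 kg)
76 kg → truck 11 (remaining 74 kg)
43 kg → truck 3 (remaining 0 kg)
35 kg → truck 1 (remaining 5 kg)
34 kg → truck 2 (remaining 6 kg)
33 kg → truck 4 (remaining 17 kg)
33 kg → truck 5 (remaining 20 kg)
29 kg → truck 6 (remaining 28 kg)
11 trucks × 150 kg = 1650 kg; used 1232 kg; unused 418 kg.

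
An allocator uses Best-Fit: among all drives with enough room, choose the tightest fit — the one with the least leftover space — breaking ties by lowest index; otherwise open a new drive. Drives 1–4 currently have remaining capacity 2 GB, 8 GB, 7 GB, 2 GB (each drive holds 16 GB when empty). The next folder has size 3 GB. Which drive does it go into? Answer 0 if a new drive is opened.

3

Drives with room: drive 2 (8 GB), drive 3 (7 GB).
Tightest fit is drive 3 with 7 GB free.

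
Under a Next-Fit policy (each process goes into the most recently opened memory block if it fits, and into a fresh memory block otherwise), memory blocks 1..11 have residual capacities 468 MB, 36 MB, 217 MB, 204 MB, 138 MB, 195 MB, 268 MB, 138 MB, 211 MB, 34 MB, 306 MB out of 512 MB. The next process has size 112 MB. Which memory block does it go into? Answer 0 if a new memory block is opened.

11

Next-Fit only looks at memory block 11, which has 306 MB free.
112 MB fits there.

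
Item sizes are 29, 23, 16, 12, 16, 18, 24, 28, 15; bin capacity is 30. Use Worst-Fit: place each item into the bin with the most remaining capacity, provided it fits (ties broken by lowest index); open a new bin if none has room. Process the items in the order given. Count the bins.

Put 29 in bin 1; 1 remain.
Put 23 in bin 2; 7 remain.
Put 16 in bin 3; 14 remain.
Put 12 in bin 3; 2 remain.
Put 16 in bin 4; 14 remain.
Put 18 in bin 5; 12 remain.
Put 24 in bin 6; 6 remain.
Put 28 in bin 7; 2 remain.
Put 15 in bin 8; 15 remain.

8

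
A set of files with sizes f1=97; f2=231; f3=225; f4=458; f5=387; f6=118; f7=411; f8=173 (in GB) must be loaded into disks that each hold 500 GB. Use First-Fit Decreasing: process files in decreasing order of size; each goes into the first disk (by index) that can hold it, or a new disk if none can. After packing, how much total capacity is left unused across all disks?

400

Sorted descending: 458, 411, 387, 231, 225, 173, 118, 97.
disk 1: place 458 GB, 42 GB left
disk 2: place 411 GB, 89 GB left
disk 3: place 387 GB, 113 GB left
disk 4: place 231 GB, 269 GB left
disk 4: place 225 GB, 44 GB left
disk 5: place 173 GB, 327 GB left
disk 5: place 118 GB, 209 GB left
disk 3: place 97 GB, 16 GB left
5 disks × 500 GB = 2500 GB; used 2100 GB; unused 400 GB.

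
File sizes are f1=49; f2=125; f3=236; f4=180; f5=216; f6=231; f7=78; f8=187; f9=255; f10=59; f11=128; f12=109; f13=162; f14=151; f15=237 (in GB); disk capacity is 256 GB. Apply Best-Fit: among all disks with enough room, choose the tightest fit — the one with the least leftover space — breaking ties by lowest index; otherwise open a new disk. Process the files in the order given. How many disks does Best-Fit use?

11

Put f1 (49 GB) in disk 1; 207 GB remain.
Put f2 (125 GB) in disk 1; 82 GB remain.
Put f3 (236 GB) in disk 2; 20 GB remain.
Put f4 (180 GB) in disk 3; 76 GB remain.
Put f5 (216 GB) in disk 4; 40 GB remain.
Put f6 (231 GB) in disk 5; 25 GB remain.
Put f7 (78 GB) in disk 1; 4 GB remain.
Put f8 (187 GB) in disk 6; 69 GB remain.
Put f9 (255 GB) in disk 7; 1 GB remain.
Put f10 (59 GB) in disk 6; 10 GB remain.
Put f11 (128 GB) in disk 8; 128 GB remain.
Put f12 (109 GB) in disk 8; 19 GB remain.
Put f13 (162 GB) in disk 9; 94 GB remain.
Put f14 (151 GB) in disk 10; 105 GB remain.
Put f15 (237 GB) in disk 11; 19 GB remain.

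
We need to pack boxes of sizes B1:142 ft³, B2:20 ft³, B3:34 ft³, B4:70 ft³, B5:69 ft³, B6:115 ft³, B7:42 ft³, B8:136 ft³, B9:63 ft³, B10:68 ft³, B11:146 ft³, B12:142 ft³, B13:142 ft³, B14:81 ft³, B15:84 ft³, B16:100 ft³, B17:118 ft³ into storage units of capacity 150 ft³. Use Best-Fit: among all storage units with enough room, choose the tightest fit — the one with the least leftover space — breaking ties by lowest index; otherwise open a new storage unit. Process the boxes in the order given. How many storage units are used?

13

Put B1 (142 ft³) in storage unit 1; 8 ft³ remain.
Put B2 (20 ft³) in storage unit 2; 130 ft³ remain.
Put B3 (34 ft³) in storage unit 2; 96 ft³ remain.
Put B4 (70 ft³) in storage unit 2; 26 ft³ remain.
Put B5 (69 ft³) in storage unit 3; 81 ft³ remain.
Put B6 (115 ft³) in storage unit 4; 35 ft³ remain.
Put B7 (42 ft³) in storage unit 3; 39 ft³ remain.
Put B8 (136 ft³) in storage unit 5; 14 ft³ remain.
Put B9 (63 ft³) in storage unit 6; 87 ft³ remain.
Put B10 (68 ft³) in storage unit 6; 19 ft³ remain.
Put B11 (146 ft³) in storage unit 7; 4 ft³ remain.
Put B12 (142 ft³) in storage unit 8; 8 ft³ remain.
Put B13 (142 ft³) in storage unit 9; 8 ft³ remain.
Put B14 (81 ft³) in storage unit 10; 69 ft³ remain.
Put B15 (84 ft³) in storage unit 11; 66 ft³ remain.
Put B16 (100 ft³) in storage unit 12; 50 ft³ remain.
Put B17 (118 ft³) in storage unit 13; 32 ft³ remain.
Final storage units: [142] [20,34,70] [69,42] [115] [136] [63,68] [146] [142] [142] [81] [84] [100] [118].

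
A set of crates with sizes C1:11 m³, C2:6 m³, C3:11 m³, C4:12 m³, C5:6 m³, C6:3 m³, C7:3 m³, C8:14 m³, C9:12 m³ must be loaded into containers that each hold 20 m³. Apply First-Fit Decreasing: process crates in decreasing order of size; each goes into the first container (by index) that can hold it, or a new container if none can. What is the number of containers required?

5

Sorted descending: 14, 12, 12, 11, 11, 6, 6, 3, 3.
14 m³ → container 1 (remaining 6 m³)
12 m³ → container 2 (remaining 8 m³)
12 m³ → container 3 (remaining 8 m³)
11 m³ → container 4 (remaining 9 m³)
11 m³ → container 5 (remaining 9 m³)
6 m³ → container 1 (remaining 0 m³)
6 m³ → container 2 (remaining 2 m³)
3 m³ → container 3 (remaining 5 m³)
3 m³ → container 3 (remaining 2 m³)
Final containers: [14,6] [12,6] [12,3,3] [11] [11].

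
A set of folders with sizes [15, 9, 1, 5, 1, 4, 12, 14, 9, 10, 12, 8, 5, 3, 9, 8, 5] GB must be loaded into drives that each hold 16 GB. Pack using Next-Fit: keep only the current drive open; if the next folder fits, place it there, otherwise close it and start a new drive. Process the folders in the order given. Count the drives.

10 drives

drive 1: place 15 GB, 1 GB left
drive 2: place 9 GB, 7 GB left
drive 2: place 1 GB, 6 GB left
drive 2: place 5 GB, 1 GB left
drive 2: place 1 GB, 0 GB left
drive 3: place 4 GB, 12 GB left
drive 3: place 12 GB, 0 GB left
drive 4: place 14 GB, 2 GB left
drive 5: place 9 GB, 7 GB left
drive 6: place 10 GB, 6 GB left
drive 7: place 12 GB, 4 GB left
drive 8: place 8 GB, 8 GB left
drive 8: place 5 GB, 3 GB left
drive 8: place 3 GB, 0 GB left
drive 9: place 9 GB, 7 GB left
drive 10: place 8 GB, 8 GB left
drive 10: place 5 GB, 3 GB left
Final drives: [15] [9,1,5,1] [4,12] [14] [9] [10] [12] [8,5,3] [9] [8,5].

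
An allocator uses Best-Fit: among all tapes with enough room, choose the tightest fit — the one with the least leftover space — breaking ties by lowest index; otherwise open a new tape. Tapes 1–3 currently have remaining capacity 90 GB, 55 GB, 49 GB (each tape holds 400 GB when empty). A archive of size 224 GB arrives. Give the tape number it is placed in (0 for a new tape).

0

No tape has ≥ 224 GB free, so a new tape is opened.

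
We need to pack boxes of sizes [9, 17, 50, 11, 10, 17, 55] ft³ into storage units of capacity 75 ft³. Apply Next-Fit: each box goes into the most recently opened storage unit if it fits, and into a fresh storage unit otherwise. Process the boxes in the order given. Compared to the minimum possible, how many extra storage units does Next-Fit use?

0

Next-Fit: [9,17] [50,11,10] [17,55] → 3 storage units.
Total size 169 ft³; any packing needs at least ⌈169/75⌉ = 3 storage units.
So 3 is already optimal.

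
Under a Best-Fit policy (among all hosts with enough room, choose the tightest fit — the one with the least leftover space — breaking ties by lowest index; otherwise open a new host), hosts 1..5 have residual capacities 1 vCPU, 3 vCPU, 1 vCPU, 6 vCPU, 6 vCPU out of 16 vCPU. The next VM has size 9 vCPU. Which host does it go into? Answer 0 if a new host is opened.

No host has ≥ 9 vCPU free, so a new host is opened.

0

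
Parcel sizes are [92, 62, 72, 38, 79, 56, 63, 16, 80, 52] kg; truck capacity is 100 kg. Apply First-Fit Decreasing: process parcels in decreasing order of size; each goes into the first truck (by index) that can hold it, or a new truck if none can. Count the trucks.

Sorted descending: 92, 80, 79, 72, 63, 62, 56, 52, 38, 16.
Put 92 kg in truck 1; 8 kg remain.
Put 80 kg in truck 2; 20 kg remain.
Put 79 kg in truck 3; 21 kg remain.
Put 72 kg in truck 4; 28 kg remain.
Put 63 kg in truck 5; 37 kg remain.
Put 62 kg in truck 6; 38 kg remain.
Put 56 kg in truck 7; 44 kg remain.
Put 52 kg in truck 8; 48 kg remain.
Put 38 kg in truck 6; 0 kg remain.
Put 16 kg in truck 2; 4 kg remain.

8 trucks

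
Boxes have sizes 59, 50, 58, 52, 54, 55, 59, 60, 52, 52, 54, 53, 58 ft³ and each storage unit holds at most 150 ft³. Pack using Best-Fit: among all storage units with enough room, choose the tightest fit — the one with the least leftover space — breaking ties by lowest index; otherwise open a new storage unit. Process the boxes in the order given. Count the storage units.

storage unit 1: place 59 ft³, 91 ft³ left
storage unit 1: place 50 ft³, 41 ft³ left
storage unit 2: place 58 ft³, 92 ft³ left
storage unit 2: place 52 ft³, 40 ft³ left
storage unit 3: place 54 ft³, 96 ft³ left
storage unit 3: place 55 ft³, 41 ft³ left
storage unit 4: place 59 ft³, 91 ft³ left
storage unit 4: place 60 ft³, 31 ft³ left
storage unit 5: place 52 ft³, 98 ft³ left
storage unit 5: place 52 ft³, 46 ft³ left
storage unit 6: place 54 ft³, 96 ft³ left
storage unit 6: place 53 ft³, 43 ft³ left
storage unit 7: place 58 ft³, 92 ft³ left
Final storage units: [59,50] [58,52] [54,55] [59,60] [52,52] [54,53] [58].

7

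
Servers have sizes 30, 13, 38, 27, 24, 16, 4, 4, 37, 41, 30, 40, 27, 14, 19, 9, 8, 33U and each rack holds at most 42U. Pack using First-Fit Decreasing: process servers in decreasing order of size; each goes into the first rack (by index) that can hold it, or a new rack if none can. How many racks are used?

11

Sorted descending: 41, 40, 38, 37, 33, 30, 30, 27, 27, 24, 19, 16, 14, 13, 9, 8, 4, 4.
rack 1: place 41U, 1U left
rack 2: place 40U, 2U left
rack 3: place 38U, 4U left
rack 4: place 37U, 5U left
rack 5: place 33U, 9U left
rack 6: place 30U, 12U left
rack 7: place 30U, 12U left
rack 8: place 27U, 15U left
rack 9: place 27U, 15U left
rack 10: place 24U, 18U left
rack 11: place 19U, 23U left
rack 10: place 16U, 2U left
rack 8: place 14U, 1U left
rack 9: place 13U, 2U left
rack 5: place 9U, 0U left
rack 6: place 8U, 4U left
rack 3: place 4U, 0U left
rack 4: place 4U, 1U left
Final racks: [41] [40] [38,4] [37,4] [33,9] [30,8] [30] [27,14] [27,13] [24,16] [19].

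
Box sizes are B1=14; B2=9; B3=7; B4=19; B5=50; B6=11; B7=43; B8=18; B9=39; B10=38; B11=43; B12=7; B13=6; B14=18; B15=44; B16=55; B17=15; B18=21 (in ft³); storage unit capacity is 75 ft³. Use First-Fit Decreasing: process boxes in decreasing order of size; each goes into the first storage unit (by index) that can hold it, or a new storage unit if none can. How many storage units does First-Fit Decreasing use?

7 storage units

Sorted descending: 55, 50, 44, 43, 43, 39, 38, 21, 19, 18, 18, 15, 14, 11, 9, 7, 7, 6.
55 ft³ → storage unit 1 (remaining 20 ft³)
50 ft³ → storage unit 2 (remaining 25 ft³)
44 ft³ → storage unit 3 (remaining 31 ft³)
43 ft³ → storage unit 4 (remaining 32 ft³)
43 ft³ → storage unit 5 (remaining 32 ft³)
39 ft³ → storage unit 6 (remaining 36 ft³)
38 ft³ → storage unit 7 (remaining 37 ft³)
21 ft³ → storage unit 2 (remaining 4 ft³)
19 ft³ → storage unit 1 (remaining 1 ft³)
18 ft³ → storage unit 3 (remaining 13 ft³)
18 ft³ → storage unit 4 (remaining 14 ft³)
15 ft³ → storage unit 5 (remaining 17 ft³)
14 ft³ → storage unit 4 (remaining 0 ft³)
11 ft³ → storage unit 3 (remaining 2 ft³)
9 ft³ → storage unit 5 (remaining 8 ft³)
7 ft³ → storage unit 5 (remaining 1 ft³)
7 ft³ → storage unit 6 (remaining 29 ft³)
6 ft³ → storage unit 6 (remaining 23 ft³)
Final storage units: [55,19] [50,21] [44,18,11] [43,18,14] [43,15,9,7] [39,7,6] [38].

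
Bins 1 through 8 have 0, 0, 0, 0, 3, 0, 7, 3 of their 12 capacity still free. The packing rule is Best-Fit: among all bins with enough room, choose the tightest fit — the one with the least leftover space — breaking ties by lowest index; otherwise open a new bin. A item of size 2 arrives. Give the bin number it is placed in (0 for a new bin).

5

Bins with room: bin 5 (3), bin 7 (7), bin 8 (3).
Tightest fit is bin 5 with 3 free.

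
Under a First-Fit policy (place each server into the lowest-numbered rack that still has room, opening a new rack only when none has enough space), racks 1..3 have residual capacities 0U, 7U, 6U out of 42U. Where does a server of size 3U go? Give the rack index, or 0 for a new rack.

2

Racks with room: rack 2 (7U), rack 3 (6U).
The first with room is rack 2.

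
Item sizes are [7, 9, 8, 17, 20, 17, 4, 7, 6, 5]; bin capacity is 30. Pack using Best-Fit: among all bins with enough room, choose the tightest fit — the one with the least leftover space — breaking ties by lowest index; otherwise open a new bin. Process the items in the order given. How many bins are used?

Put 7 in bin 1; 23 remain.
Put 9 in bin 1; 14 remain.
Put 8 in bin 1; 6 remain.
Put 17 in bin 2; 13 remain.
Put 20 in bin 3; 10 remain.
Put 17 in bin 4; 13 remain.
Put 4 in bin 1; 2 remain.
Put 7 in bin 3; 3 remain.
Put 6 in bin 2; 7 remain.
Put 5 in bin 2; 2 remain.

4 bins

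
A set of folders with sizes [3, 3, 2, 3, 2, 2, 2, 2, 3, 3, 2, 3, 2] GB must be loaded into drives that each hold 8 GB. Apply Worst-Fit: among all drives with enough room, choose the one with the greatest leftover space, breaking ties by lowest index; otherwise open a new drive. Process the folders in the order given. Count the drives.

Put 3 GB in drive 1; 5 GB remain.
Put 3 GB in drive 1; 2 GB remain.
Put 2 GB in drive 1; 0 GB remain.
Put 3 GB in drive 2; 5 GB remain.
Put 2 GB in drive 2; 3 GB remain.
Put 2 GB in drive 2; 1 GB remain.
Put 2 GB in drive 3; 6 GB remain.
Put 2 GB in drive 3; 4 GB remain.
Put 3 GB in drive 3; 1 GB remain.
Put 3 GB in drive 4; 5 GB remain.
Put 2 GB in drive 4; 3 GB remain.
Put 3 GB in drive 4; 0 GB remain.
Put 2 GB in drive 5; 6 GB remain.

5 drives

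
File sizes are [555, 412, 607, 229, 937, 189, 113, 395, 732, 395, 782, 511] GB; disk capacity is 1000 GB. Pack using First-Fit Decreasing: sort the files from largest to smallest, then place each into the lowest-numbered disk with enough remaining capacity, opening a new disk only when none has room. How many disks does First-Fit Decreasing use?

7

Sorted descending: 937, 782, 732, 607, 555, 511, 412, 395, 395, 229, 189, 113.
937 GB → disk 1 (remaining 63 GB)
782 GB → disk 2 (remaining 218 GB)
732 GB → disk 3 (remaining 268 GB)
607 GB → disk 4 (remaining 393 GB)
555 GB → disk 5 (remaining 445 GB)
511 GB → disk 6 (remaining 489 GB)
412 GB → disk 5 (remaining 33 GB)
395 GB → disk 6 (remaining 94 GB)
395 GB → disk 7 (remaining 605 GB)
229 GB → disk 3 (remaining 39 GB)
189 GB → disk 2 (remaining 29 GB)
113 GB → disk 4 (remaining 280 GB)
Final disks: [937] [782,189] [732,229] [607,113] [555,412] [511,395] [395].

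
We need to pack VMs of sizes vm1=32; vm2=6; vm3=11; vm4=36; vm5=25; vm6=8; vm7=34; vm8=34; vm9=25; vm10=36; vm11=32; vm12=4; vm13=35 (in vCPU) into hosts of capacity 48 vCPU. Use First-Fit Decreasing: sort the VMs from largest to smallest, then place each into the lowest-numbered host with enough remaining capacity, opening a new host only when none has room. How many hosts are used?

9

Sorted descending: 36, 36, 35, 34, 34, 32, 32, 25, 25, 11, 8, 6, 4.
Put 36 vCPU in host 1; 12 vCPU remain.
Put 36 vCPU in host 2; 12 vCPU remain.
Put 35 vCPU in host 3; 13 vCPU remain.
Put 34 vCPU in host 4; 14 vCPU remain.
Put 34 vCPU in host 5; 14 vCPU remain.
Put 32 vCPU in host 6; 16 vCPU remain.
Put 32 vCPU in host 7; 16 vCPU remain.
Put 25 vCPU in host 8; 23 vCPU remain.
Put 25 vCPU in host 9; 23 vCPU remain.
Put 11 vCPU in host 1; 1 vCPU remain.
Put 8 vCPU in host 2; 4 vCPU remain.
Put 6 vCPU in host 3; 7 vCPU remain.
Put 4 vCPU in host 2; 0 vCPU remain.
Final hosts: [36,11] [36,8,4] [35,6] [34] [34] [32] [32] [25] [25].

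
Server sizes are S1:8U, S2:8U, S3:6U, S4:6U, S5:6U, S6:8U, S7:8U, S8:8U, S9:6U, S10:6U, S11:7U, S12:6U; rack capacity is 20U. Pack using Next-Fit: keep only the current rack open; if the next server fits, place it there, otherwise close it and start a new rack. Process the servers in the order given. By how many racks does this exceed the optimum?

Next-Fit: [8,8] [6,6,6] [8,8] [8,6,6] [7,6] → 5 racks.
Total size 83U; any packing needs at least ⌈83/20⌉ = 5 racks.
So 5 is already optimal.

0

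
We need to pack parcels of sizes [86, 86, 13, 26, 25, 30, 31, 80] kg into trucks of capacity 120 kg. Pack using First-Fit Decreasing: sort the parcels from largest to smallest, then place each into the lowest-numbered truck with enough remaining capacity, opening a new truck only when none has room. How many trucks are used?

Sorted descending: 86, 86, 80, 31, 30, 26, 25, 13.
Put 86 kg in truck 1; 34 kg remain.
Put 86 kg in truck 2; 34 kg remain.
Put 80 kg in truck 3; 40 kg remain.
Put 31 kg in truck 1; 3 kg remain.
Put 30 kg in truck 2; 4 kg remain.
Put 26 kg in truck 3; 14 kg remain.
Put 25 kg in truck 4; 95 kg remain.
Put 13 kg in truck 3; 1 kg remain.
Final trucks: [86,31] [86,30] [80,26,13] [25].

4 trucks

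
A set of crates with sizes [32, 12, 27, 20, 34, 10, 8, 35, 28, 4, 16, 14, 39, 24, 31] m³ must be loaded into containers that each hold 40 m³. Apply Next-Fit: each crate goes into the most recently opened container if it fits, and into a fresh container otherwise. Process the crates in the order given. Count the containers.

11 containers

container 1: place 32 m³, 8 m³ left
container 2: place 12 m³, 28 m³ left
container 2: place 27 m³, 1 m³ left
container 3: place 20 m³, 20 m³ left
container 4: place 34 m³, 6 m³ left
container 5: place 10 m³, 30 m³ left
container 5: place 8 m³, 22 m³ left
container 6: place 35 m³, 5 m³ left
container 7: place 28 m³, 12 m³ left
container 7: place 4 m³, 8 m³ left
container 8: place 16 m³, 24 m³ left
container 8: place 14 m³, 10 m³ left
container 9: place 39 m³, 1 m³ left
container 10: place 24 m³, 16 m³ left
container 11: place 31 m³, 9 m³ left
Final containers: [32] [12,27] [20] [34] [10,8] [35] [28,4] [16,14] [39] [24] [31].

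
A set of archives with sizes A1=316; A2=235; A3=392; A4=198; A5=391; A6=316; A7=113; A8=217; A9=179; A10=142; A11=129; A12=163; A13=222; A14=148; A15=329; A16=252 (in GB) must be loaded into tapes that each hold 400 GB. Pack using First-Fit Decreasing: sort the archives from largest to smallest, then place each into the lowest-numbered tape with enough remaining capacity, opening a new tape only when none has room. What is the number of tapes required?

Sorted descending: 392, 391, 329, 316, 316, 252, 235, 222, 217, 198, 179, 163, 148, 142, 129, 113.
Put 392 GB in tape 1; 8 GB remain.
Put 391 GB in tape 2; 9 GB remain.
Put 329 GB in tape 3; 71 GB remain.
Put 316 GB in tape 4; 84 GB remain.
Put 316 GB in tape 5; 84 GB remain.
Put 252 GB in tape 6; 148 GB remain.
Put 235 GB in tape 7; 165 GB remain.
Put 222 GB in tape 8; 178 GB remain.
Put 217 GB in tape 9; 183 GB remain.
Put 198 GB in tape 10; 202 GB remain.
Put 179 GB in tape 9; 4 GB remain.
Put 163 GB in tape 7; 2 GB remain.
Put 148 GB in tape 6; 0 GB remain.
Put 142 GB in tape 8; 36 GB remain.
Put 129 GB in tape 10; 73 GB remain.
Put 113 GB in tape 11; 287 GB remain.

11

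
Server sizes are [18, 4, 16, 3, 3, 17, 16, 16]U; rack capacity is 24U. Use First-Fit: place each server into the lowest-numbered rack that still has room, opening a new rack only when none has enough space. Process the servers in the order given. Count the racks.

5 racks

18U → rack 1 (remaining 6U)
4U → rack 1 (remaining 2U)
16U → rack 2 (remaining 8U)
3U → rack 2 (remaining 5U)
3U → rack 2 (remaining 2U)
17U → rack 3 (remaining 7U)
16U → rack 4 (remaining 8U)
16U → rack 5 (remaining 8U)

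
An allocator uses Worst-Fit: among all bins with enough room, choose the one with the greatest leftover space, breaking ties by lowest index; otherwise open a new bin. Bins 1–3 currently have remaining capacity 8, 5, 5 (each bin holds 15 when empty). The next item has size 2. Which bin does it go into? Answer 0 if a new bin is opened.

1

Bins with room: bin 1 (8), bin 2 (5), bin 3 (5).
Most room is bin 1 with 8 free.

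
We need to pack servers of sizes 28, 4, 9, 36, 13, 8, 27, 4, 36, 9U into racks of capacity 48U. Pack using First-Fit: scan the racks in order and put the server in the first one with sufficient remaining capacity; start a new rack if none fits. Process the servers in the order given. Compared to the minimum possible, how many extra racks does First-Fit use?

0

First-Fit: [28,4,9,4] [36,8] [13,27] [36,9] → 4 racks.
Total size 174U; any packing needs at least ⌈174/48⌉ = 4 racks.
So 4 is already optimal.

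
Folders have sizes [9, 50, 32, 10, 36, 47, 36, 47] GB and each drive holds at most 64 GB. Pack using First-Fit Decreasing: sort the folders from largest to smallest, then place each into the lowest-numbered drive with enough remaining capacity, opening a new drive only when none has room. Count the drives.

6 drives

Sorted descending: 50, 47, 47, 36, 36, 32, 10, 9.
50 GB → drive 1 (remaining 14 GB)
47 GB → drive 2 (remaining 17 GB)
47 GB → drive 3 (remaining 17 GB)
36 GB → drive 4 (remaining 28 GB)
36 GB → drive 5 (remaining 28 GB)
32 GB → drive 6 (remaining 32 GB)
10 GB → drive 1 (remaining 4 GB)
9 GB → drive 2 (remaining 8 GB)
Final drives: [50,10] [47,9] [47] [36] [36] [32].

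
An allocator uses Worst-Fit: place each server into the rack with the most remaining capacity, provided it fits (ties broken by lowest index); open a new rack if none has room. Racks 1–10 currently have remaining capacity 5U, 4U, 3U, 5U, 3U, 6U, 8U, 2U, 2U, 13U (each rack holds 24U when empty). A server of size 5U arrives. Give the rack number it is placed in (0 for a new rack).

Racks with room: rack 1 (5U), rack 4 (5U), rack 6 (6U), rack 7 (8U), rack 10 (13U).
Most room is rack 10 with 13U free.

10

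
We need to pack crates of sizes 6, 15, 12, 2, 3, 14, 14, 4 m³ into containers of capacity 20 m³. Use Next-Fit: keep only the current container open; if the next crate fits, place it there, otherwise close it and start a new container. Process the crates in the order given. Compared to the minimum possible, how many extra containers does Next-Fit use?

1

Next-Fit: [6] [15] [12,2,3] [14] [14,4] → 5 containers.
Total size 70 m³; any packing needs at least ⌈70/20⌉ = 4 containers.
An optimal packing achieves that bound: [15,4] [14,6] [14,3,2] [12] → 4 containers.
Excess: 5 − 4 = 1.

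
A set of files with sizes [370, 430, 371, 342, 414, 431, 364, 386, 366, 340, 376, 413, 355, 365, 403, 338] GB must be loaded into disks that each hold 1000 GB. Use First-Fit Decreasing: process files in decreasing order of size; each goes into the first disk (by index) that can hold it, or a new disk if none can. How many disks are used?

8

Sorted descending: 431, 430, 414, 413, 403, 386, 376, 371, 370, 366, 365, 364, 355, 342, 340, 338.
disk 1: place 431 GB, 569 GB left
disk 1: place 430 GB, 139 GB left
disk 2: place 414 GB, 586 GB left
disk 2: place 413 GB, 173 GB left
disk 3: place 403 GB, 597 GB left
disk 3: place 386 GB, 211 GB left
disk 4: place 376 GB, 624 GB left
disk 4: place 371 GB, 253 GB left
disk 5: place 370 GB, 630 GB left
disk 5: place 366 GB, 264 GB left
disk 6: place 365 GB, 635 GB left
disk 6: place 364 GB, 271 GB left
disk 7: place 355 GB, 645 GB left
disk 7: place 342 GB, 303 GB left
disk 8: place 340 GB, 660 GB left
disk 8: place 338 GB, 322 GB left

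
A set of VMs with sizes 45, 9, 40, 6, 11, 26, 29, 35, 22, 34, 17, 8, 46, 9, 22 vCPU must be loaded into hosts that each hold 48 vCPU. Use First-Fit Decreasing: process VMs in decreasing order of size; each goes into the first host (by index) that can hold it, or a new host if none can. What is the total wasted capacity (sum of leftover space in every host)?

Sorted descending: 46, 45, 40, 35, 34, 29, 26, 22, 22, 17, 11, 9, 9, 8, 6.
46 vCPU → host 1 (remaining 2 vCPU)
45 vCPU → host 2 (remaining 3 vCPU)
40 vCPU → host 3 (remaining 8 vCPU)
35 vCPU → host 4 (remaining 13 vCPU)
34 vCPU → host 5 (remaining 14 vCPU)
29 vCPU → host 6 (remaining 19 vCPU)
26 vCPU → host 7 (remaining 22 vCPU)
22 vCPU → host 7 (remaining 0 vCPU)
22 vCPU → host 8 (remaining 26 vCPU)
17 vCPU → host 6 (remaining 2 vCPU)
11 vCPU → host 4 (remaining 2 vCPU)
9 vCPU → host 5 (remaining 5 vCPU)
9 vCPU → host 8 (remaining 17 vCPU)
8 vCPU → host 3 (remaining 0 vCPU)
6 vCPU → host 8 (remaining 11 vCPU)
8 hosts × 48 vCPU = 384 vCPU; used 359 vCPU; unused 25 vCPU.

25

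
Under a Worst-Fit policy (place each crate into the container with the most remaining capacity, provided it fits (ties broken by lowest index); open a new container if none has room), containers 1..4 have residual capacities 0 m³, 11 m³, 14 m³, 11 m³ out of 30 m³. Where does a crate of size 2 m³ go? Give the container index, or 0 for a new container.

3

Containers with room: container 2 (11 m³), container 3 (14 m³), container 4 (11 m³).
Most room is container 3 with 14 m³ free.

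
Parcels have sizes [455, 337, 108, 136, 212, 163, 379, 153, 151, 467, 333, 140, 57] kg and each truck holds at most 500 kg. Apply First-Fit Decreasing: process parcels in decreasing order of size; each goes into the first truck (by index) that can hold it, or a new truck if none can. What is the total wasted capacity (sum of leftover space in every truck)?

409

Sorted descending: 467, 455, 379, 337, 333, 212, 163, 153, 151, 140, 136, 108, 57.
truck 1: place 467 kg, 33 kg left
truck 2: place 455 kg, 45 kg left
truck 3: place 379 kg, 121 kg left
truck 4: place 337 kg, 163 kg left
truck 5: place 333 kg, 167 kg left
truck 6: place 212 kg, 288 kg left
truck 4: place 163 kg, 0 kg left
truck 5: place 153 kg, 14 kg left
truck 6: place 151 kg, 137 kg left
truck 7: place 140 kg, 360 kg left
truck 6: place 136 kg, 1 kg left
truck 3: place 108 kg, 13 kg left
truck 7: place 57 kg, 303 kg left
7 trucks × 500 kg = 3500 kg; used 3091 kg; unused 409 kg.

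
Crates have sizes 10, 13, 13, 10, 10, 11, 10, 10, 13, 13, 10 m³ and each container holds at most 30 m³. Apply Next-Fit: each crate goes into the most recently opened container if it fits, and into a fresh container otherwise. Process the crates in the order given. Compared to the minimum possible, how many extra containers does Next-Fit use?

Next-Fit: [10,13] [13,10] [10,11] [10,10] [13,13] [10] → 6 containers.
Total size 123 m³; any packing needs at least ⌈123/30⌉ = 5 containers.
An optimal packing achieves that bound: [13,13] [13,13] [11,10] [10,10,10] [10,10] → 5 containers.
Excess: 6 − 5 = 1.

1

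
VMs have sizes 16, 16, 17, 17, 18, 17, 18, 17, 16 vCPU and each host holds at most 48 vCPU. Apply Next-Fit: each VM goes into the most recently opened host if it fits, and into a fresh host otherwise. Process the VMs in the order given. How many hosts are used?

Put 16 vCPU in host 1; 32 vCPU remain.
Put 16 vCPU in host 1; 16 vCPU remain.
Put 17 vCPU in host 2; 31 vCPU remain.
Put 17 vCPU in host 2; 14 vCPU remain.
Put 18 vCPU in host 3; 30 vCPU remain.
Put 17 vCPU in host 3; 13 vCPU remain.
Put 18 vCPU in host 4; 30 vCPU remain.
Put 17 vCPU in host 4; 13 vCPU remain.
Put 16 vCPU in host 5; 32 vCPU remain.

5 hosts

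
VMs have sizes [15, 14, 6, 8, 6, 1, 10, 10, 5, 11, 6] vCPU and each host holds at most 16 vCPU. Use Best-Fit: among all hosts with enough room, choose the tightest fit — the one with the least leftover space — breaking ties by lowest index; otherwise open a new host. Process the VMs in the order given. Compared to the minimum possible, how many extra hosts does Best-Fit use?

Best-Fit: [15,1] [14] [6,8] [6,10] [10,5] [11] [6] → 7 hosts.
Total size 92 vCPU; any packing needs at least ⌈92/16⌉ = 6 hosts.
An optimal packing achieves that bound: [15,1] [14] [11,5] [10,6] [10,6] [8,6] → 6 hosts.
Excess: 7 − 6 = 1.

1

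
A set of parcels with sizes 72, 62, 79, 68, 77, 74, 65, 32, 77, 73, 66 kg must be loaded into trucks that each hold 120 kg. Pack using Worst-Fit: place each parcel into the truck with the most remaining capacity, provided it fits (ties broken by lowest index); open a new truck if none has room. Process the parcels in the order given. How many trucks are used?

10 trucks

Put 72 kg in truck 1; 48 kg remain.
Put 62 kg in truck 2; 58 kg remain.
Put 79 kg in truck 3; 41 kg remain.
Put 68 kg in truck 4; 52 kg remain.
Put 77 kg in truck 5; 43 kg remain.
Put 74 kg in truck 6; 46 kg remain.
Put 65 kg in truck 7; 55 kg remain.
Put 32 kg in truck 2; 26 kg remain.
Put 77 kg in truck 8; 43 kg remain.
Put 73 kg in truck 9; 47 kg remain.
Put 66 kg in truck 10; 54 kg remain.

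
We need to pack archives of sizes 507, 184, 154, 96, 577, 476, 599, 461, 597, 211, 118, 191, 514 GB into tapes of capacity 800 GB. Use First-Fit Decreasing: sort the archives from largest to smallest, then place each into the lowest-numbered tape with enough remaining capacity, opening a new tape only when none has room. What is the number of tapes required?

7

Sorted descending: 599, 597, 577, 514, 507, 476, 461, 211, 191, 184, 154, 118, 96.
599 GB → tape 1 (remaining 201 GB)
597 GB → tape 2 (remaining 203 GB)
577 GB → tape 3 (remaining 223 GB)
514 GB → tape 4 (remaining 286 GB)
507 GB → tape 5 (remaining 293 GB)
476 GB → tape 6 (remaining 324 GB)
461 GB → tape 7 (remaining 339 GB)
211 GB → tape 3 (remaining 12 GB)
191 GB → tape 1 (remaining 10 GB)
184 GB → tape 2 (remaining 19 GB)
154 GB → tape 4 (remaining 132 GB)
118 GB → tape 4 (remaining 14 GB)
96 GB → tape 5 (remaining 197 GB)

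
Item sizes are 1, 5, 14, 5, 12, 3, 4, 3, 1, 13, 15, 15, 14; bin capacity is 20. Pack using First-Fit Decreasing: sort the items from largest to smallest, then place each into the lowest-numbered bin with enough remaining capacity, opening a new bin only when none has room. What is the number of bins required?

6 bins

Sorted descending: 15, 15, 14, 14, 13, 12, 5, 5, 4, 3, 3, 1, 1.
Put 15 in bin 1; 5 remain.
Put 15 in bin 2; 5 remain.
Put 14 in bin 3; 6 remain.
Put 14 in bin 4; 6 remain.
Put 13 in bin 5; 7 remain.
Put 12 in bin 6; 8 remain.
Put 5 in bin 1; 0 remain.
Put 5 in bin 2; 0 remain.
Put 4 in bin 3; 2 remain.
Put 3 in bin 4; 3 remain.
Put 3 in bin 4; 0 remain.
Put 1 in bin 3; 1 remain.
Put 1 in bin 3; 0 remain.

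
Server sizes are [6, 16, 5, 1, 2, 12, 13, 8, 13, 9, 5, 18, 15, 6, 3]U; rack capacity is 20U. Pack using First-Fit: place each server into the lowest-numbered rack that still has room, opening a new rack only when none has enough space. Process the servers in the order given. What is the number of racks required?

8

6U → rack 1 (remaining 14U)
16U → rack 2 (remaining 4U)
5U → rack 1 (remaining 9U)
1U → rack 1 (remaining 8U)
2U → rack 1 (remaining 6U)
12U → rack 3 (remaining 8U)
13U → rack 4 (remaining 7U)
8U → rack 3 (remaining 0U)
13U → rack 5 (remaining 7U)
9U → rack 6 (remaining 11U)
5U → rack 1 (remaining 1U)
18U → rack 7 (remaining 2U)
15U → rack 8 (remaining 5U)
6U → rack 4 (remaining 1U)
3U → rack 2 (remaining 1U)
Final racks: [6,5,1,2,5] [16,3] [12,8] [13,6] [13] [9] [18] [15].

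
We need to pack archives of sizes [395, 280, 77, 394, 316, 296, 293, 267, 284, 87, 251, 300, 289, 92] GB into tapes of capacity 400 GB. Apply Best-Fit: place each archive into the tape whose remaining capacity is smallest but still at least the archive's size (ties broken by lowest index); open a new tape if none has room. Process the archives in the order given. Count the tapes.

395 GB → tape 1 (remaining 5 GB)
280 GB → tape 2 (remaining 120 GB)
77 GB → tape 2 (remaining 43 GB)
394 GB → tape 3 (remaining 6 GB)
316 GB → tape 4 (remaining 84 GB)
296 GB → tape 5 (remaining 104 GB)
293 GB → tape 6 (remaining 107 GB)
267 GB → tape 7 (remaining 133 GB)
284 GB → tape 8 (remaining 116 GB)
87 GB → tape 5 (remaining 17 GB)
251 GB → tape 9 (remaining 149 GB)
300 GB → tape 10 (remaining 100 GB)
289 GB → tape 11 (remaining 111 GB)
92 GB → tape 10 (remaining 8 GB)

11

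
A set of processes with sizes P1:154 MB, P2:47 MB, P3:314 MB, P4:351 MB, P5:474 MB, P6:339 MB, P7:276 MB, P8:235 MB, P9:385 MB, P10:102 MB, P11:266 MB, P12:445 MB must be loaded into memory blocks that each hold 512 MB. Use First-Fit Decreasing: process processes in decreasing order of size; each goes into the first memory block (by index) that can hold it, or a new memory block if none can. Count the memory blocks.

Sorted descending: 474, 445, 385, 351, 339, 314, 276, 266, 235, 154, 102, 47.
474 MB → memory block 1 (remaining 38 MB)
445 MB → memory block 2 (remaining 67 MB)
385 MB → memory block 3 (remaining 127 MB)
351 MB → memory block 4 (remaining 161 MB)
339 MB → memory block 5 (remaining 173 MB)
314 MB → memory block 6 (remaining 198 MB)
276 MB → memory block 7 (remaining 236 MB)
266 MB → memory block 8 (remaining 246 MB)
235 MB → memory block 7 (remaining 1 MB)
154 MB → memory block 4 (remaining 7 MB)
102 MB → memory block 3 (remaining 25 MB)
47 MB → memory block 2 (remaining 20 MB)

8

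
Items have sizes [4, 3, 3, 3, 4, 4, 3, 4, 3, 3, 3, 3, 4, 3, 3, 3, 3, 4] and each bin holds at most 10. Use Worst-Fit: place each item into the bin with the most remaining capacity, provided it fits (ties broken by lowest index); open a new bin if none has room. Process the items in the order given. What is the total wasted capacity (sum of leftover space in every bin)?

0

bin 1: place 4, 6 left
bin 1: place 3, 3 left
bin 1: place 3, 0 left
bin 2: place 3, 7 left
bin 2: place 4, 3 left
bin 3: place 4, 6 left
bin 3: place 3, 3 left
bin 4: place 4, 6 left
bin 4: place 3, 3 left
bin 2: place 3, 0 left
bin 3: place 3, 0 left
bin 4: place 3, 0 left
bin 5: place 4, 6 left
bin 5: place 3, 3 left
bin 5: place 3, 0 left
bin 6: place 3, 7 left
bin 6: place 3, 4 left
bin 6: place 4, 0 left
6 bins × 10 = 60; used 60; unused 0.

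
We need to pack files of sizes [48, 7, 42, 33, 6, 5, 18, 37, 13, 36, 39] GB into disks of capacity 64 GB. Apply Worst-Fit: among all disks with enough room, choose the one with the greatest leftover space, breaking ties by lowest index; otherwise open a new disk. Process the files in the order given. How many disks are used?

6

disk 1: place 48 GB, 16 GB left
disk 1: place 7 GB, 9 GB left
disk 2: place 42 GB, 22 GB left
disk 3: place 33 GB, 31 GB left
disk 3: place 6 GB, 25 GB left
disk 3: place 5 GB, 20 GB left
disk 2: place 18 GB, 4 GB left
disk 4: place 37 GB, 27 GB left
disk 4: place 13 GB, 14 GB left
disk 5: place 36 GB, 28 GB left
disk 6: place 39 GB, 25 GB left
Final disks: [48,7] [42,18] [33,6,5] [37,13] [36] [39].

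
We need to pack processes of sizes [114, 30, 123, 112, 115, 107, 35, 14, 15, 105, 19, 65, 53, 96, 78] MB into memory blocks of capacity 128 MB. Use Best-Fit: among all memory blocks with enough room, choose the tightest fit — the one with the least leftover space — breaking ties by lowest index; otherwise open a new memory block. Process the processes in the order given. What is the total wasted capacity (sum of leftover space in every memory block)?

114 MB → memory block 1 (remaining 14 MB)
30 MB → memory block 2 (remaining 98 MB)
123 MB → memory block 3 (remaining 5 MB)
112 MB → memory block 4 (remaining 16 MB)
115 MB → memory block 5 (remaining 13 MB)
107 MB → memory block 6 (remaining 21 MB)
35 MB → memory block 2 (remaining 63 MB)
14 MB → memory block 1 (remaining 0 MB)
15 MB → memory block 4 (remaining 1 MB)
105 MB → memory block 7 (remaining 23 MB)
19 MB → memory block 6 (remaining 2 MB)
65 MB → memory block 8 (remaining 63 MB)
53 MB → memory block 2 (remaining 10 MB)
96 MB → memory block 9 (remaining 32 MB)
78 MB → memory block 10 (remaining 50 MB)
10 memory blocks × 128 MB = 1280 MB; used 1081 MB; unused 199 MB.

199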